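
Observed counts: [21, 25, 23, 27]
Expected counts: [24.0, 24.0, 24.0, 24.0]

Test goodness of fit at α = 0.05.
Chi-square goodness of fit test:
H₀: observed counts match expected distribution
H₁: observed counts differ from expected distribution
df = k - 1 = 3
χ² = Σ(O - E)²/E
   = (21 - 24.0)²/24.0 + (25 - 24.0)²/24.0 + (23 - 24.0)²/24.0 + (27 - 24.0)²/24.0
   = 0.375 + 0.042 + 0.042 + 0.375
   = 0.83
p-value = 0.8415

Since p-value > α = 0.05, we fail to reject H₀.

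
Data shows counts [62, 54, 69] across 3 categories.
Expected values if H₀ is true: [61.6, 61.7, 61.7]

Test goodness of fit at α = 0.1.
Chi-square goodness of fit test:
H₀: observed counts match expected distribution
H₁: observed counts differ from expected distribution
df = k - 1 = 2
χ² = Σ(O - E)²/E
   = (62 - 61.6)²/61.6 + (54 - 61.7)²/61.7 + (69 - 61.7)²/61.7
   = 0.003 + 0.961 + 0.864
   = 1.83
p-value = 0.4011

Since p-value > α = 0.1, we fail to reject H₀.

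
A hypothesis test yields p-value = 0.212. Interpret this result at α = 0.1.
Since p = 0.212 > α = 0.1, fail to reject H₀.
There is insufficient evidence to reject the null hypothesis; the result is not statistically significant at the 0.1 level.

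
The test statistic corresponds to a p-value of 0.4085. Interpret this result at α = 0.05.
Since p = 0.4085 > α = 0.05, fail to reject H₀.
There is insufficient evidence to reject the null hypothesis; the result is not statistically significant at the 0.05 level.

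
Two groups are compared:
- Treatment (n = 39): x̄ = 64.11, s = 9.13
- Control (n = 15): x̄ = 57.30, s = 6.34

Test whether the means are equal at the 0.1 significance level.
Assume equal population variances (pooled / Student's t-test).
Student's two-sample t-test (equal variances):
H₀: μ₁ = μ₂
H₁: μ₁ ≠ μ₂
df = n₁ + n₂ - 2 = 52
Pooled variance s_p² = [(n₁-1)s₁² + (n₂-1)s₂²] / (n₁ + n₂ - 2) = [(38)(9.13²) + (14)(6.34²)] / 52 = 71.7366
SE = √(s_p²(1/n₁ + 1/n₂)) = √(71.7366 × (1/39 + 1/15)) = 2.5733
t = (x̄₁ - x̄₂) / SE = (64.11 - 57.30) / 2.5733 = 6.81 / 2.5733 = 2.646
p-value = 0.0107

Since p-value < α = 0.1, we reject H₀.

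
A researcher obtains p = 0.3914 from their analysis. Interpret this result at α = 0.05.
Since p = 0.3914 > α = 0.05, fail to reject H₀.
There is insufficient evidence to reject the null hypothesis; the result is not statistically significant at the 0.05 level.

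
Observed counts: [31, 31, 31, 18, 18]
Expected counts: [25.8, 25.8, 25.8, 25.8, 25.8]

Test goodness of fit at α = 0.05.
Chi-square goodness of fit test:
H₀: observed counts match expected distribution
H₁: observed counts differ from expected distribution
df = k - 1 = 4
χ² = Σ(O - E)²/E
   = (31 - 25.8)²/25.8 + (31 - 25.8)²/25.8 + (31 - 25.8)²/25.8 + (18 - 25.8)²/25.8 + (18 - 25.8)²/25.8
   = 1.048 + 1.048 + 1.048 + 2.358 + 2.358
   = 7.86
p-value = 0.0968

Since p-value > α = 0.05, we fail to reject H₀.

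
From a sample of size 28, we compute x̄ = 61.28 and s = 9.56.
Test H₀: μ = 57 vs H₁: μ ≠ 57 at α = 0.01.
One-sample t-test:
H₀: μ = 57
H₁: μ ≠ 57
df = n - 1 = 27
t = (x̄ - μ₀) / (s/√n) = (61.28 - 57) / (9.56/√28) = 2.369
p-value = 0.0252

Since p-value > α = 0.01, we fail to reject H₀.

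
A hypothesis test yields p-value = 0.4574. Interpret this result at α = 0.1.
Since p = 0.4574 > α = 0.1, fail to reject H₀.
There is insufficient evidence to reject the null hypothesis; the result is not statistically significant at the 0.1 level.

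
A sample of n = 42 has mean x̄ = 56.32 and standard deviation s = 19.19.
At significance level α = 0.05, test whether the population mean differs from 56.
One-sample t-test:
H₀: μ = 56
H₁: μ ≠ 56
df = n - 1 = 41
t = (x̄ - μ₀) / (s/√n) = (56.32 - 56) / (19.19/√42) = 0.108
p-value = 0.9145

Since p-value > α = 0.05, we fail to reject H₀.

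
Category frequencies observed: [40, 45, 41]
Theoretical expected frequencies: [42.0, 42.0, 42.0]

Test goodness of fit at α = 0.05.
Chi-square goodness of fit test:
H₀: observed counts match expected distribution
H₁: observed counts differ from expected distribution
df = k - 1 = 2
χ² = Σ(O - E)²/E
   = (40 - 42.0)²/42.0 + (45 - 42.0)²/42.0 + (41 - 42.0)²/42.0
   = 0.095 + 0.214 + 0.024
   = 0.33
p-value = 0.8465

Since p-value > α = 0.05, we fail to reject H₀.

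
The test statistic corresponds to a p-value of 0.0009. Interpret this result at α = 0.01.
Since p = 0.0009 < α = 0.01, reject H₀.
There is sufficient evidence to reject the null hypothesis; the result is statistically significant at the 0.01 level.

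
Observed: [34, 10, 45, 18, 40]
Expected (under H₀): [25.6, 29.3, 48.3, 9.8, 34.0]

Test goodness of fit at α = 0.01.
Chi-square goodness of fit test:
H₀: observed counts match expected distribution
H₁: observed counts differ from expected distribution
df = k - 1 = 4
χ² = Σ(O - E)²/E
   = (34 - 25.6)²/25.6 + (10 - 29.3)²/29.3 + (45 - 48.3)²/48.3 + (18 - 9.8)²/9.8 + (40 - 34.0)²/34.0
   = 2.756 + 12.713 + 0.225 + 6.861 + 1.059
   = 23.61
p-value = 0.0001

Since p-value < α = 0.01, we reject H₀.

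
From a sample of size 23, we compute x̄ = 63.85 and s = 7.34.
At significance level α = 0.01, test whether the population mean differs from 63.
One-sample t-test:
H₀: μ = 63
H₁: μ ≠ 63
df = n - 1 = 22
t = (x̄ - μ₀) / (s/√n) = (63.85 - 63) / (7.34/√23) = 0.555
p-value = 0.5842

Since p-value > α = 0.01, we fail to reject H₀.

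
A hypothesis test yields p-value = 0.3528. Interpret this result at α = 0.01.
Since p = 0.3528 > α = 0.01, fail to reject H₀.
There is insufficient evidence to reject the null hypothesis; the result is not statistically significant at the 0.01 level.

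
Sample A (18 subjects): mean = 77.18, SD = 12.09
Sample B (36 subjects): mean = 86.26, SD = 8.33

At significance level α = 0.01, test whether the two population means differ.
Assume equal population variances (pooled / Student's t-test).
Student's two-sample t-test (equal variances):
H₀: μ₁ = μ₂
H₁: μ₁ ≠ μ₂
df = n₁ + n₂ - 2 = 52
Pooled variance s_p² = [(n₁-1)s₁² + (n₂-1)s₂²] / (n₁ + n₂ - 2) = [(17)(12.09²) + (35)(8.33²)] / 52 = 94.4898
SE = √(s_p²(1/n₁ + 1/n₂)) = √(94.4898 × (1/18 + 1/36)) = 2.8061
t = (x̄₁ - x̄₂) / SE = (77.18 - 86.26) / 2.8061 = -9.08 / 2.8061 = -3.236
p-value = 0.0021

Since p-value < α = 0.01, we reject H₀.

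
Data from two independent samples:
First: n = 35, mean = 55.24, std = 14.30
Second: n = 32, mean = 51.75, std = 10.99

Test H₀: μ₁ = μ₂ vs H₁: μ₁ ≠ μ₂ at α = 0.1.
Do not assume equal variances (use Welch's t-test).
Welch's two-sample t-test:
H₀: μ₁ = μ₂
H₁: μ₁ ≠ μ₂
s₁²/n₁ = 14.30²/35 = 5.8426,  s₂²/n₂ = 10.99²/32 = 3.7744
SE = √(s₁²/n₁ + s₂²/n₂) = √(5.8426 + 3.7744) = 3.1011
df (Welch-Satterthwaite) = (s₁²/n₁ + s₂²/n₂)² / [(s₁²/n₁)²/(n₁-1) + (s₂²/n₂)²/(n₂-1)] ≈ 63.19
t = (x̄₁ - x̄₂) / SE = (55.24 - 51.75) / 3.1011 = 3.49 / 3.1011 = 1.125
p-value = 0.2647

Since p-value > α = 0.1, we fail to reject H₀.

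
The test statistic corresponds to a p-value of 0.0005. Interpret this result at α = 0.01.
Since p = 0.0005 < α = 0.01, reject H₀.
There is sufficient evidence to reject the null hypothesis; the result is statistically significant at the 0.01 level.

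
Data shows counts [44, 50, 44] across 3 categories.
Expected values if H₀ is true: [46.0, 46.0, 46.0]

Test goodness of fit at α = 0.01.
Chi-square goodness of fit test:
H₀: observed counts match expected distribution
H₁: observed counts differ from expected distribution
df = k - 1 = 2
χ² = Σ(O - E)²/E
   = (44 - 46.0)²/46.0 + (50 - 46.0)²/46.0 + (44 - 46.0)²/46.0
   = 0.087 + 0.348 + 0.087
   = 0.52
p-value = 0.7704

Since p-value > α = 0.01, we fail to reject H₀.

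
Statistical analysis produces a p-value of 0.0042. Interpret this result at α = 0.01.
Since p = 0.0042 < α = 0.01, reject H₀.
There is sufficient evidence to reject the null hypothesis; the result is statistically significant at the 0.01 level.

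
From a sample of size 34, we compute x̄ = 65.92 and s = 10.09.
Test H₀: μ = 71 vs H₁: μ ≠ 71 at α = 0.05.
One-sample t-test:
H₀: μ = 71
H₁: μ ≠ 71
df = n - 1 = 33
t = (x̄ - μ₀) / (s/√n) = (65.92 - 71) / (10.09/√34) = -2.936
p-value = 0.0060

Since p-value < α = 0.05, we reject H₀.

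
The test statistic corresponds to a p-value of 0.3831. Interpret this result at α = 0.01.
Since p = 0.3831 > α = 0.01, fail to reject H₀.
There is insufficient evidence to reject the null hypothesis; the result is not statistically significant at the 0.01 level.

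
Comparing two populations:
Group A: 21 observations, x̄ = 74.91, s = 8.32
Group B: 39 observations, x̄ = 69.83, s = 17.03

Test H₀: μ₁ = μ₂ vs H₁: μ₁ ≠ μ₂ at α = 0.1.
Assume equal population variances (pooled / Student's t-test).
Student's two-sample t-test (equal variances):
H₀: μ₁ = μ₂
H₁: μ₁ ≠ μ₂
df = n₁ + n₂ - 2 = 58
Pooled variance s_p² = [(n₁-1)s₁² + (n₂-1)s₂²] / (n₁ + n₂ - 2) = [(20)(8.32²) + (38)(17.03²)] / 58 = 213.8835
SE = √(s_p²(1/n₁ + 1/n₂)) = √(213.8835 × (1/21 + 1/39)) = 3.9584
t = (x̄₁ - x̄₂) / SE = (74.91 - 69.83) / 3.9584 = 5.08 / 3.9584 = 1.283
p-value = 0.2045

Since p-value > α = 0.1, we fail to reject H₀.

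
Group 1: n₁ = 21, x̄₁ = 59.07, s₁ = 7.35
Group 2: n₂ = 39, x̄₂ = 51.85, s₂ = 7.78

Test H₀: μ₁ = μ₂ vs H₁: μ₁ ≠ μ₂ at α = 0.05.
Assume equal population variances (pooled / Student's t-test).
Student's two-sample t-test (equal variances):
H₀: μ₁ = μ₂
H₁: μ₁ ≠ μ₂
df = n₁ + n₂ - 2 = 58
Pooled variance s_p² = [(n₁-1)s₁² + (n₂-1)s₂²] / (n₁ + n₂ - 2) = [(20)(7.35²) + (38)(7.78²)] / 58 = 58.2850
SE = √(s_p²(1/n₁ + 1/n₂)) = √(58.2850 × (1/21 + 1/39)) = 2.0664
t = (x̄₁ - x̄₂) / SE = (59.07 - 51.85) / 2.0664 = 7.22 / 2.0664 = 3.494
p-value = 0.0009

Since p-value < α = 0.05, we reject H₀.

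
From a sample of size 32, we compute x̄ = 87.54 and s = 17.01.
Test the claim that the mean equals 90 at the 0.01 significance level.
One-sample t-test:
H₀: μ = 90
H₁: μ ≠ 90
df = n - 1 = 31
t = (x̄ - μ₀) / (s/√n) = (87.54 - 90) / (17.01/√32) = -0.818
p-value = 0.4195

Since p-value > α = 0.01, we fail to reject H₀.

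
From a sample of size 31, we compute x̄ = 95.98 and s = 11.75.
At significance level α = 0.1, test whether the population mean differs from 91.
One-sample t-test:
H₀: μ = 91
H₁: μ ≠ 91
df = n - 1 = 30
t = (x̄ - μ₀) / (s/√n) = (95.98 - 91) / (11.75/√31) = 2.360
p-value = 0.0250

Since p-value < α = 0.1, we reject H₀.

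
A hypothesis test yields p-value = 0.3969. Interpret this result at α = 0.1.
Since p = 0.3969 > α = 0.1, fail to reject H₀.
There is insufficient evidence to reject the null hypothesis; the result is not statistically significant at the 0.1 level.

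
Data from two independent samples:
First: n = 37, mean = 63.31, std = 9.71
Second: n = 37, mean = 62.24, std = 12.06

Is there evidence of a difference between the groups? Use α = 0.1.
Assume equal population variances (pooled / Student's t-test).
Student's two-sample t-test (equal variances):
H₀: μ₁ = μ₂
H₁: μ₁ ≠ μ₂
df = n₁ + n₂ - 2 = 72
Pooled variance s_p² = [(n₁-1)s₁² + (n₂-1)s₂²] / (n₁ + n₂ - 2) = [(36)(9.71²) + (36)(12.06²)] / 72 = 119.8639
SE = √(s_p²(1/n₁ + 1/n₂)) = √(119.8639 × (1/37 + 1/37)) = 2.5454
t = (x̄₁ - x̄₂) / SE = (63.31 - 62.24) / 2.5454 = 1.07 / 2.5454 = 0.420
p-value = 0.6755

Since p-value > α = 0.1, we fail to reject H₀.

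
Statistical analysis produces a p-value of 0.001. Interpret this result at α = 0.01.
Since p = 0.001 < α = 0.01, reject H₀.
There is sufficient evidence to reject the null hypothesis; the result is statistically significant at the 0.01 level.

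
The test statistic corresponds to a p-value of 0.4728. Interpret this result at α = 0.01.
Since p = 0.4728 > α = 0.01, fail to reject H₀.
There is insufficient evidence to reject the null hypothesis; the result is not statistically significant at the 0.01 level.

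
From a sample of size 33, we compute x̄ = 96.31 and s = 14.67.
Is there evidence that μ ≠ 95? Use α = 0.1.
One-sample t-test:
H₀: μ = 95
H₁: μ ≠ 95
df = n - 1 = 32
t = (x̄ - μ₀) / (s/√n) = (96.31 - 95) / (14.67/√33) = 0.513
p-value = 0.6115

Since p-value > α = 0.1, we fail to reject H₀.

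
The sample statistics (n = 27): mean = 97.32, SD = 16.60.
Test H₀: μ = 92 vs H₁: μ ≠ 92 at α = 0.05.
One-sample t-test:
H₀: μ = 92
H₁: μ ≠ 92
df = n - 1 = 26
t = (x̄ - μ₀) / (s/√n) = (97.32 - 92) / (16.60/√27) = 1.665
p-value = 0.1079

Since p-value > α = 0.05, we fail to reject H₀.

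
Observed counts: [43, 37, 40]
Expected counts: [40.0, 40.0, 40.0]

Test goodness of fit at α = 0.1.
Chi-square goodness of fit test:
H₀: observed counts match expected distribution
H₁: observed counts differ from expected distribution
df = k - 1 = 2
χ² = Σ(O - E)²/E
   = (43 - 40.0)²/40.0 + (37 - 40.0)²/40.0 + (40 - 40.0)²/40.0
   = 0.225 + 0.225 + 0.000
   = 0.45
p-value = 0.7985

Since p-value > α = 0.1, we fail to reject H₀.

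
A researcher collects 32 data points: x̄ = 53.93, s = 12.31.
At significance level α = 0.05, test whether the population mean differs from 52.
One-sample t-test:
H₀: μ = 52
H₁: μ ≠ 52
df = n - 1 = 31
t = (x̄ - μ₀) / (s/√n) = (53.93 - 52) / (12.31/√32) = 0.887
p-value = 0.3820

Since p-value > α = 0.05, we fail to reject H₀.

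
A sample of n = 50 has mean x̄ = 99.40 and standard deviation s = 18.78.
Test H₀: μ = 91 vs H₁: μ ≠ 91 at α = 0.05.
One-sample t-test:
H₀: μ = 91
H₁: μ ≠ 91
df = n - 1 = 49
t = (x̄ - μ₀) / (s/√n) = (99.40 - 91) / (18.78/√50) = 3.163
p-value = 0.0027

Since p-value < α = 0.05, we reject H₀.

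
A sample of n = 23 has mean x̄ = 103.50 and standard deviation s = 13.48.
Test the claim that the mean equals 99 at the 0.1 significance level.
One-sample t-test:
H₀: μ = 99
H₁: μ ≠ 99
df = n - 1 = 22
t = (x̄ - μ₀) / (s/√n) = (103.50 - 99) / (13.48/√23) = 1.601
p-value = 0.1236

Since p-value > α = 0.1, we fail to reject H₀.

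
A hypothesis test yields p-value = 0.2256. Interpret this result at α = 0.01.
Since p = 0.2256 > α = 0.01, fail to reject H₀.
There is insufficient evidence to reject the null hypothesis; the result is not statistically significant at the 0.01 level.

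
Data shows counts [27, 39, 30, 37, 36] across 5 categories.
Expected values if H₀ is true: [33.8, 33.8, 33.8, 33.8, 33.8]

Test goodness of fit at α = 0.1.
Chi-square goodness of fit test:
H₀: observed counts match expected distribution
H₁: observed counts differ from expected distribution
df = k - 1 = 4
χ² = Σ(O - E)²/E
   = (27 - 33.8)²/33.8 + (39 - 33.8)²/33.8 + (30 - 33.8)²/33.8 + (37 - 33.8)²/33.8 + (36 - 33.8)²/33.8
   = 1.368 + 0.800 + 0.427 + 0.303 + 0.143
   = 3.04
p-value = 0.5509

Since p-value > α = 0.1, we fail to reject H₀.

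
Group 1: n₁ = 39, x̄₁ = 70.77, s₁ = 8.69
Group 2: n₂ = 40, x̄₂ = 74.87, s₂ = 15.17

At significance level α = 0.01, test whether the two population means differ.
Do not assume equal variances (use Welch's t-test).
Welch's two-sample t-test:
H₀: μ₁ = μ₂
H₁: μ₁ ≠ μ₂
s₁²/n₁ = 8.69²/39 = 1.9363,  s₂²/n₂ = 15.17²/40 = 5.7532
SE = √(s₁²/n₁ + s₂²/n₂) = √(1.9363 + 5.7532) = 2.7730
df (Welch-Satterthwaite) = (s₁²/n₁ + s₂²/n₂)² / [(s₁²/n₁)²/(n₁-1) + (s₂²/n₂)²/(n₂-1)] ≈ 62.41
t = (x̄₁ - x̄₂) / SE = (70.77 - 74.87) / 2.7730 = -4.10 / 2.7730 = -1.479
p-value = 0.1443

Since p-value > α = 0.01, we fail to reject H₀.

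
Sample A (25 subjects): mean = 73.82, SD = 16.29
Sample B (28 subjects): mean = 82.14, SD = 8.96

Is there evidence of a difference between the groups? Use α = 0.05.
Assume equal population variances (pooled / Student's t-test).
Student's two-sample t-test (equal variances):
H₀: μ₁ = μ₂
H₁: μ₁ ≠ μ₂
df = n₁ + n₂ - 2 = 51
Pooled variance s_p² = [(n₁-1)s₁² + (n₂-1)s₂²] / (n₁ + n₂ - 2) = [(24)(16.29²) + (27)(8.96²)] / 51 = 167.3792
SE = √(s_p²(1/n₁ + 1/n₂)) = √(167.3792 × (1/25 + 1/28)) = 3.5599
t = (x̄₁ - x̄₂) / SE = (73.82 - 82.14) / 3.5599 = -8.32 / 3.5599 = -2.337
p-value = 0.0234

Since p-value < α = 0.05, we reject H₀.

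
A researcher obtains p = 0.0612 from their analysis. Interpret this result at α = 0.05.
Since p = 0.0612 > α = 0.05, fail to reject H₀.
There is insufficient evidence to reject the null hypothesis; the result is not statistically significant at the 0.05 level.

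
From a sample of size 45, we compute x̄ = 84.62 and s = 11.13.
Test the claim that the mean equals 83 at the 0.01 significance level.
One-sample t-test:
H₀: μ = 83
H₁: μ ≠ 83
df = n - 1 = 44
t = (x̄ - μ₀) / (s/√n) = (84.62 - 83) / (11.13/√45) = 0.976
p-value = 0.3342

Since p-value > α = 0.01, we fail to reject H₀.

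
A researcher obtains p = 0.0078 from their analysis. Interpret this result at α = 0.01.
Since p = 0.0078 < α = 0.01, reject H₀.
There is sufficient evidence to reject the null hypothesis; the result is statistically significant at the 0.01 level.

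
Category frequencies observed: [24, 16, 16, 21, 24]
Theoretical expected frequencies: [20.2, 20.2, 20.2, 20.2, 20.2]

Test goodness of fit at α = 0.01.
Chi-square goodness of fit test:
H₀: observed counts match expected distribution
H₁: observed counts differ from expected distribution
df = k - 1 = 4
χ² = Σ(O - E)²/E
   = (24 - 20.2)²/20.2 + (16 - 20.2)²/20.2 + (16 - 20.2)²/20.2 + (21 - 20.2)²/20.2 + (24 - 20.2)²/20.2
   = 0.715 + 0.873 + 0.873 + 0.032 + 0.715
   = 3.21
p-value = 0.5237

Since p-value > α = 0.01, we fail to reject H₀.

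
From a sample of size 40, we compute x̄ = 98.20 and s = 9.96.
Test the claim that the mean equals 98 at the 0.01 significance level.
One-sample t-test:
H₀: μ = 98
H₁: μ ≠ 98
df = n - 1 = 39
t = (x̄ - μ₀) / (s/√n) = (98.20 - 98) / (9.96/√40) = 0.127
p-value = 0.8996

Since p-value > α = 0.01, we fail to reject H₀.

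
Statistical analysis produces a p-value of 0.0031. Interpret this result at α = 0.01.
Since p = 0.0031 < α = 0.01, reject H₀.
There is sufficient evidence to reject the null hypothesis; the result is statistically significant at the 0.01 level.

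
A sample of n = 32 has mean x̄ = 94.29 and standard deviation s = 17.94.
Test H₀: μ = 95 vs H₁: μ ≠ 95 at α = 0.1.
One-sample t-test:
H₀: μ = 95
H₁: μ ≠ 95
df = n - 1 = 31
t = (x̄ - μ₀) / (s/√n) = (94.29 - 95) / (17.94/√32) = -0.224
p-value = 0.8243

Since p-value > α = 0.1, we fail to reject H₀.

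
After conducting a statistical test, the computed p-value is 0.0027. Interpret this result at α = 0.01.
Since p = 0.0027 < α = 0.01, reject H₀.
There is sufficient evidence to reject the null hypothesis; the result is statistically significant at the 0.01 level.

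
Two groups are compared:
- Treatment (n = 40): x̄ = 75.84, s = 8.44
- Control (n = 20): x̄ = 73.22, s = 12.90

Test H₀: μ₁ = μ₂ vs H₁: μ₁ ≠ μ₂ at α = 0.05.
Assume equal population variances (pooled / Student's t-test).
Student's two-sample t-test (equal variances):
H₀: μ₁ = μ₂
H₁: μ₁ ≠ μ₂
df = n₁ + n₂ - 2 = 58
Pooled variance s_p² = [(n₁-1)s₁² + (n₂-1)s₂²] / (n₁ + n₂ - 2) = [(39)(8.44²) + (19)(12.90²)] / 58 = 102.4121
SE = √(s_p²(1/n₁ + 1/n₂)) = √(102.4121 × (1/40 + 1/20)) = 2.7714
t = (x̄₁ - x̄₂) / SE = (75.84 - 73.22) / 2.7714 = 2.62 / 2.7714 = 0.945
p-value = 0.3484

Since p-value > α = 0.05, we fail to reject H₀.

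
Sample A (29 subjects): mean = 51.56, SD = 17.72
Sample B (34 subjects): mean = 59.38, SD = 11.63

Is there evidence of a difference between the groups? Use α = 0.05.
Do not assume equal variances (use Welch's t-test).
Welch's two-sample t-test:
H₀: μ₁ = μ₂
H₁: μ₁ ≠ μ₂
s₁²/n₁ = 17.72²/29 = 10.8275,  s₂²/n₂ = 11.63²/34 = 3.9781
SE = √(s₁²/n₁ + s₂²/n₂) = √(10.8275 + 3.9781) = 3.8478
df (Welch-Satterthwaite) = (s₁²/n₁ + s₂²/n₂)² / [(s₁²/n₁)²/(n₁-1) + (s₂²/n₂)²/(n₂-1)] ≈ 46.97
t = (x̄₁ - x̄₂) / SE = (51.56 - 59.38) / 3.8478 = -7.82 / 3.8478 = -2.032
p-value = 0.0478

Since p-value < α = 0.05, we reject H₀.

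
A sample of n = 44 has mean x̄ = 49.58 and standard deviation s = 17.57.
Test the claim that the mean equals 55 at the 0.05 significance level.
One-sample t-test:
H₀: μ = 55
H₁: μ ≠ 55
df = n - 1 = 43
t = (x̄ - μ₀) / (s/√n) = (49.58 - 55) / (17.57/√44) = -2.046
p-value = 0.0469

Since p-value < α = 0.05, we reject H₀.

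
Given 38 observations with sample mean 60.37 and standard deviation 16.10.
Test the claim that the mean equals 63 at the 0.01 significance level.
One-sample t-test:
H₀: μ = 63
H₁: μ ≠ 63
df = n - 1 = 37
t = (x̄ - μ₀) / (s/√n) = (60.37 - 63) / (16.10/√38) = -1.007
p-value = 0.3205

Since p-value > α = 0.01, we fail to reject H₀.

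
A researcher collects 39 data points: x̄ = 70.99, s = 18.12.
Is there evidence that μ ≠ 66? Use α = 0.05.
One-sample t-test:
H₀: μ = 66
H₁: μ ≠ 66
df = n - 1 = 38
t = (x̄ - μ₀) / (s/√n) = (70.99 - 66) / (18.12/√39) = 1.720
p-value = 0.0936

Since p-value > α = 0.05, we fail to reject H₀.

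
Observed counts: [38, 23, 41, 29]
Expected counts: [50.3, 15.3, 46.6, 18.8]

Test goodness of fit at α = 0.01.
Chi-square goodness of fit test:
H₀: observed counts match expected distribution
H₁: observed counts differ from expected distribution
df = k - 1 = 3
χ² = Σ(O - E)²/E
   = (38 - 50.3)²/50.3 + (23 - 15.3)²/15.3 + (41 - 46.6)²/46.6 + (29 - 18.8)²/18.8
   = 3.008 + 3.875 + 0.673 + 5.534
   = 13.09
p-value = 0.0044

Since p-value < α = 0.01, we reject H₀.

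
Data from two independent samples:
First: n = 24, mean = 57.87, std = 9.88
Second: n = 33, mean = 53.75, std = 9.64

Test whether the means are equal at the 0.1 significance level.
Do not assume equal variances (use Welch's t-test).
Welch's two-sample t-test:
H₀: μ₁ = μ₂
H₁: μ₁ ≠ μ₂
s₁²/n₁ = 9.88²/24 = 4.0673,  s₂²/n₂ = 9.64²/33 = 2.8160
SE = √(s₁²/n₁ + s₂²/n₂) = √(4.0673 + 2.8160) = 2.6236
df (Welch-Satterthwaite) = (s₁²/n₁ + s₂²/n₂)² / [(s₁²/n₁)²/(n₁-1) + (s₂²/n₂)²/(n₂-1)] ≈ 48.99
t = (x̄₁ - x̄₂) / SE = (57.87 - 53.75) / 2.6236 = 4.12 / 2.6236 = 1.570
p-value = 0.1228

Since p-value > α = 0.1, we fail to reject H₀.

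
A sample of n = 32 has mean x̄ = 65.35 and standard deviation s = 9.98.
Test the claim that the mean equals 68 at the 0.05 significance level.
One-sample t-test:
H₀: μ = 68
H₁: μ ≠ 68
df = n - 1 = 31
t = (x̄ - μ₀) / (s/√n) = (65.35 - 68) / (9.98/√32) = -1.502
p-value = 0.1432

Since p-value > α = 0.05, we fail to reject H₀.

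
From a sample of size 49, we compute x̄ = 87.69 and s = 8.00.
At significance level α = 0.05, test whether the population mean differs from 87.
One-sample t-test:
H₀: μ = 87
H₁: μ ≠ 87
df = n - 1 = 48
t = (x̄ - μ₀) / (s/√n) = (87.69 - 87) / (8.00/√49) = 0.604
p-value = 0.5489

Since p-value > α = 0.05, we fail to reject H₀.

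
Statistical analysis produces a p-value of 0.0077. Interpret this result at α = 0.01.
Since p = 0.0077 < α = 0.01, reject H₀.
There is sufficient evidence to reject the null hypothesis; the result is statistically significant at the 0.01 level.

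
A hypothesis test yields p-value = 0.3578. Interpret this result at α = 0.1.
Since p = 0.3578 > α = 0.1, fail to reject H₀.
There is insufficient evidence to reject the null hypothesis; the result is not statistically significant at the 0.1 level.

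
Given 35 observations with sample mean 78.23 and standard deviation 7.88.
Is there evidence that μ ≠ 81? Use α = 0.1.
One-sample t-test:
H₀: μ = 81
H₁: μ ≠ 81
df = n - 1 = 34
t = (x̄ - μ₀) / (s/√n) = (78.23 - 81) / (7.88/√35) = -2.080
p-value = 0.0452

Since p-value < α = 0.1, we reject H₀.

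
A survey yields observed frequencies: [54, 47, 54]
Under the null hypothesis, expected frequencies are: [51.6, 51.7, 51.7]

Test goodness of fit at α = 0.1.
Chi-square goodness of fit test:
H₀: observed counts match expected distribution
H₁: observed counts differ from expected distribution
df = k - 1 = 2
χ² = Σ(O - E)²/E
   = (54 - 51.6)²/51.6 + (47 - 51.7)²/51.7 + (54 - 51.7)²/51.7
   = 0.112 + 0.427 + 0.102
   = 0.64
p-value = 0.7257

Since p-value > α = 0.1, we fail to reject H₀.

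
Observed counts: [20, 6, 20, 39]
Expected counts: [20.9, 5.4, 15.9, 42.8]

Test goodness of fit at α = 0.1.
Chi-square goodness of fit test:
H₀: observed counts match expected distribution
H₁: observed counts differ from expected distribution
df = k - 1 = 3
χ² = Σ(O - E)²/E
   = (20 - 20.9)²/20.9 + (6 - 5.4)²/5.4 + (20 - 15.9)²/15.9 + (39 - 42.8)²/42.8
   = 0.039 + 0.067 + 1.057 + 0.337
   = 1.50
p-value = 0.6823

Since p-value > α = 0.1, we fail to reject H₀.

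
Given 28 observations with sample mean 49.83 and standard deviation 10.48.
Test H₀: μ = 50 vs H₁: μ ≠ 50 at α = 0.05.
One-sample t-test:
H₀: μ = 50
H₁: μ ≠ 50
df = n - 1 = 27
t = (x̄ - μ₀) / (s/√n) = (49.83 - 50) / (10.48/√28) = -0.086
p-value = 0.9322

Since p-value > α = 0.05, we fail to reject H₀.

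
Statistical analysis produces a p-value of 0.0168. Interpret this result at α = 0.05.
Since p = 0.0168 < α = 0.05, reject H₀.
There is sufficient evidence to reject the null hypothesis; the result is statistically significant at the 0.05 level.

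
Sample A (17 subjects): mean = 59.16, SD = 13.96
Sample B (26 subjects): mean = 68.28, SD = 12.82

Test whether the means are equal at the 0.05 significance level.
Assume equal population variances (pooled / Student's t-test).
Student's two-sample t-test (equal variances):
H₀: μ₁ = μ₂
H₁: μ₁ ≠ μ₂
df = n₁ + n₂ - 2 = 41
Pooled variance s_p² = [(n₁-1)s₁² + (n₂-1)s₂²] / (n₁ + n₂ - 2) = [(16)(13.96²) + (25)(12.82²)] / 41 = 176.2662
SE = √(s_p²(1/n₁ + 1/n₂)) = √(176.2662 × (1/17 + 1/26)) = 4.1410
t = (x̄₁ - x̄₂) / SE = (59.16 - 68.28) / 4.1410 = -9.12 / 4.1410 = -2.202
p-value = 0.0333

Since p-value < α = 0.05, we reject H₀.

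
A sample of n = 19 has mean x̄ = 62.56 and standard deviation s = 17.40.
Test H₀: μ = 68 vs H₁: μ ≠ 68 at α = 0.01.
One-sample t-test:
H₀: μ = 68
H₁: μ ≠ 68
df = n - 1 = 18
t = (x̄ - μ₀) / (s/√n) = (62.56 - 68) / (17.40/√19) = -1.363
p-value = 0.1898

Since p-value > α = 0.01, we fail to reject H₀.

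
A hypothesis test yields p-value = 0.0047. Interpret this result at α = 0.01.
Since p = 0.0047 < α = 0.01, reject H₀.
There is sufficient evidence to reject the null hypothesis; the result is statistically significant at the 0.01 level.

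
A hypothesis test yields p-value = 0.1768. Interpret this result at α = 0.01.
Since p = 0.1768 > α = 0.01, fail to reject H₀.
There is insufficient evidence to reject the null hypothesis; the result is not statistically significant at the 0.01 level.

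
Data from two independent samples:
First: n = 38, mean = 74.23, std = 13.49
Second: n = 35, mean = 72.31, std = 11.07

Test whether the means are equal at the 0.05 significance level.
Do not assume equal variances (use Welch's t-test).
Welch's two-sample t-test:
H₀: μ₁ = μ₂
H₁: μ₁ ≠ μ₂
s₁²/n₁ = 13.49²/38 = 4.7889,  s₂²/n₂ = 11.07²/35 = 3.5013
SE = √(s₁²/n₁ + s₂²/n₂) = √(4.7889 + 3.5013) = 2.8793
df (Welch-Satterthwaite) = (s₁²/n₁ + s₂²/n₂)² / [(s₁²/n₁)²/(n₁-1) + (s₂²/n₂)²/(n₂-1)] ≈ 70.10
t = (x̄₁ - x̄₂) / SE = (74.23 - 72.31) / 2.8793 = 1.92 / 2.8793 = 0.667
p-value = 0.5071

Since p-value > α = 0.05, we fail to reject H₀.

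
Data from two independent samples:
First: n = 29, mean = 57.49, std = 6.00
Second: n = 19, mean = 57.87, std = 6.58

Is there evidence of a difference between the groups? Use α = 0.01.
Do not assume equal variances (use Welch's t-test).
Welch's two-sample t-test:
H₀: μ₁ = μ₂
H₁: μ₁ ≠ μ₂
s₁²/n₁ = 6.00²/29 = 1.2414,  s₂²/n₂ = 6.58²/19 = 2.2788
SE = √(s₁²/n₁ + s₂²/n₂) = √(1.2414 + 2.2788) = 1.8762
df (Welch-Satterthwaite) = (s₁²/n₁ + s₂²/n₂)² / [(s₁²/n₁)²/(n₁-1) + (s₂²/n₂)²/(n₂-1)] ≈ 36.07
t = (x̄₁ - x̄₂) / SE = (57.49 - 57.87) / 1.8762 = -0.38 / 1.8762 = -0.203
p-value = 0.8406

Since p-value > α = 0.01, we fail to reject H₀.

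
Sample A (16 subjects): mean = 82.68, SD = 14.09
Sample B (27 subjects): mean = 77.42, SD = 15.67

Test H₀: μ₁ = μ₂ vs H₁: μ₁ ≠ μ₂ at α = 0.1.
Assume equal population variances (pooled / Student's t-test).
Student's two-sample t-test (equal variances):
H₀: μ₁ = μ₂
H₁: μ₁ ≠ μ₂
df = n₁ + n₂ - 2 = 41
Pooled variance s_p² = [(n₁-1)s₁² + (n₂-1)s₂²] / (n₁ + n₂ - 2) = [(15)(14.09²) + (26)(15.67²)] / 41 = 228.3462
SE = √(s_p²(1/n₁ + 1/n₂)) = √(228.3462 × (1/16 + 1/27)) = 4.7675
t = (x̄₁ - x̄₂) / SE = (82.68 - 77.42) / 4.7675 = 5.26 / 4.7675 = 1.103
p-value = 0.2763

Since p-value > α = 0.1, we fail to reject H₀.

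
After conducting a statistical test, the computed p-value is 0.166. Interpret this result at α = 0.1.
Since p = 0.166 > α = 0.1, fail to reject H₀.
There is insufficient evidence to reject the null hypothesis; the result is not statistically significant at the 0.1 level.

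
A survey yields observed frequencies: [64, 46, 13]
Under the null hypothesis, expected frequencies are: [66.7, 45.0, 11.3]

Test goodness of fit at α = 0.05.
Chi-square goodness of fit test:
H₀: observed counts match expected distribution
H₁: observed counts differ from expected distribution
df = k - 1 = 2
χ² = Σ(O - E)²/E
   = (64 - 66.7)²/66.7 + (46 - 45.0)²/45.0 + (13 - 11.3)²/11.3
   = 0.109 + 0.022 + 0.256
   = 0.39
p-value = 0.8240

Since p-value > α = 0.05, we fail to reject H₀.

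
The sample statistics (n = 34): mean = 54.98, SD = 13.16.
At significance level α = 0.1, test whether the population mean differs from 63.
One-sample t-test:
H₀: μ = 63
H₁: μ ≠ 63
df = n - 1 = 33
t = (x̄ - μ₀) / (s/√n) = (54.98 - 63) / (13.16/√34) = -3.554
p-value = 0.0012

Since p-value < α = 0.1, we reject H₀.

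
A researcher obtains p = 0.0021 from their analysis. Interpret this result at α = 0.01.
Since p = 0.0021 < α = 0.01, reject H₀.
There is sufficient evidence to reject the null hypothesis; the result is statistically significant at the 0.01 level.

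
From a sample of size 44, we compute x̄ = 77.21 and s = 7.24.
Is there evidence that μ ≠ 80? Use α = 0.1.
One-sample t-test:
H₀: μ = 80
H₁: μ ≠ 80
df = n - 1 = 43
t = (x̄ - μ₀) / (s/√n) = (77.21 - 80) / (7.24/√44) = -2.556
p-value = 0.0142

Since p-value < α = 0.1, we reject H₀.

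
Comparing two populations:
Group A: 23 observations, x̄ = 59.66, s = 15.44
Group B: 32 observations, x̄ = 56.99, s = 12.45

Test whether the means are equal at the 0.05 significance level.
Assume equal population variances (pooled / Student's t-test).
Student's two-sample t-test (equal variances):
H₀: μ₁ = μ₂
H₁: μ₁ ≠ μ₂
df = n₁ + n₂ - 2 = 53
Pooled variance s_p² = [(n₁-1)s₁² + (n₂-1)s₂²] / (n₁ + n₂ - 2) = [(22)(15.44²) + (31)(12.45²)] / 53 = 189.6177
SE = √(s_p²(1/n₁ + 1/n₂)) = √(189.6177 × (1/23 + 1/32)) = 3.7643
t = (x̄₁ - x̄₂) / SE = (59.66 - 56.99) / 3.7643 = 2.67 / 3.7643 = 0.709
p-value = 0.4812

Since p-value > α = 0.05, we fail to reject H₀.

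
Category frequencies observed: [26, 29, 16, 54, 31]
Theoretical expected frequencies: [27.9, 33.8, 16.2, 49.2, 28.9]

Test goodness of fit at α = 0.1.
Chi-square goodness of fit test:
H₀: observed counts match expected distribution
H₁: observed counts differ from expected distribution
df = k - 1 = 4
χ² = Σ(O - E)²/E
   = (26 - 27.9)²/27.9 + (29 - 33.8)²/33.8 + (16 - 16.2)²/16.2 + (54 - 49.2)²/49.2 + (31 - 28.9)²/28.9
   = 0.129 + 0.682 + 0.002 + 0.468 + 0.153
   = 1.43
p-value = 0.8382

Since p-value > α = 0.1, we fail to reject H₀.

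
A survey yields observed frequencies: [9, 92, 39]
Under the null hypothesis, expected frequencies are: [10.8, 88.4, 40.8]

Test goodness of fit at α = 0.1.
Chi-square goodness of fit test:
H₀: observed counts match expected distribution
H₁: observed counts differ from expected distribution
df = k - 1 = 2
χ² = Σ(O - E)²/E
   = (9 - 10.8)²/10.8 + (92 - 88.4)²/88.4 + (39 - 40.8)²/40.8
   = 0.300 + 0.147 + 0.079
   = 0.53
p-value = 0.7687

Since p-value > α = 0.1, we fail to reject H₀.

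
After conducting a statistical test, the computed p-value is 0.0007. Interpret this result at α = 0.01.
Since p = 0.0007 < α = 0.01, reject H₀.
There is sufficient evidence to reject the null hypothesis; the result is statistically significant at the 0.01 level.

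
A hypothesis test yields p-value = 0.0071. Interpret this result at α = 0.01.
Since p = 0.0071 < α = 0.01, reject H₀.
There is sufficient evidence to reject the null hypothesis; the result is statistically significant at the 0.01 level.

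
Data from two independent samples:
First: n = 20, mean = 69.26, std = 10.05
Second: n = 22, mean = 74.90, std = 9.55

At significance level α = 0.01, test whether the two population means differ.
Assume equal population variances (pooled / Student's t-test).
Student's two-sample t-test (equal variances):
H₀: μ₁ = μ₂
H₁: μ₁ ≠ μ₂
df = n₁ + n₂ - 2 = 40
Pooled variance s_p² = [(n₁-1)s₁² + (n₂-1)s₂²] / (n₁ + n₂ - 2) = [(19)(10.05²) + (21)(9.55²)] / 40 = 95.8575
SE = √(s_p²(1/n₁ + 1/n₂)) = √(95.8575 × (1/20 + 1/22)) = 3.0249
t = (x̄₁ - x̄₂) / SE = (69.26 - 74.90) / 3.0249 = -5.64 / 3.0249 = -1.865
p-value = 0.0696

Since p-value > α = 0.01, we fail to reject H₀.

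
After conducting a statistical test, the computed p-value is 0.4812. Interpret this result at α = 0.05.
Since p = 0.4812 > α = 0.05, fail to reject H₀.
There is insufficient evidence to reject the null hypothesis; the result is not statistically significant at the 0.05 level.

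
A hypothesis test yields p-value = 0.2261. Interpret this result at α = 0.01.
Since p = 0.2261 > α = 0.01, fail to reject H₀.
There is insufficient evidence to reject the null hypothesis; the result is not statistically significant at the 0.01 level.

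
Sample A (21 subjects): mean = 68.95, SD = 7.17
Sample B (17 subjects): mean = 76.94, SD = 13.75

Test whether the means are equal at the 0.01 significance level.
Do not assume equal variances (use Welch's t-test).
Welch's two-sample t-test:
H₀: μ₁ = μ₂
H₁: μ₁ ≠ μ₂
s₁²/n₁ = 7.17²/21 = 2.4480,  s₂²/n₂ = 13.75²/17 = 11.1213
SE = √(s₁²/n₁ + s₂²/n₂) = √(2.4480 + 11.1213) = 3.6837
df (Welch-Satterthwaite) = (s₁²/n₁ + s₂²/n₂)² / [(s₁²/n₁)²/(n₁-1) + (s₂²/n₂)²/(n₂-1)] ≈ 22.93
t = (x̄₁ - x̄₂) / SE = (68.95 - 76.94) / 3.6837 = -7.99 / 3.6837 = -2.169
p-value = 0.0407

Since p-value > α = 0.01, we fail to reject H₀.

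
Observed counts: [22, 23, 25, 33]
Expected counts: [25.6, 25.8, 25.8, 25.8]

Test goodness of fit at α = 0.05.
Chi-square goodness of fit test:
H₀: observed counts match expected distribution
H₁: observed counts differ from expected distribution
df = k - 1 = 3
χ² = Σ(O - E)²/E
   = (22 - 25.6)²/25.6 + (23 - 25.8)²/25.8 + (25 - 25.8)²/25.8 + (33 - 25.8)²/25.8
   = 0.506 + 0.304 + 0.025 + 2.009
   = 2.84
p-value = 0.4163

Since p-value > α = 0.05, we fail to reject H₀.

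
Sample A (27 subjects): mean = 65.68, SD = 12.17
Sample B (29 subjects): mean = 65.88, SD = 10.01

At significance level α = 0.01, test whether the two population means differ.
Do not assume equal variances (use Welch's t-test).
Welch's two-sample t-test:
H₀: μ₁ = μ₂
H₁: μ₁ ≠ μ₂
s₁²/n₁ = 12.17²/27 = 5.4855,  s₂²/n₂ = 10.01²/29 = 3.4552
SE = √(s₁²/n₁ + s₂²/n₂) = √(5.4855 + 3.4552) = 2.9901
df (Welch-Satterthwaite) = (s₁²/n₁ + s₂²/n₂)² / [(s₁²/n₁)²/(n₁-1) + (s₂²/n₂)²/(n₂-1)] ≈ 50.47
t = (x̄₁ - x̄₂) / SE = (65.68 - 65.88) / 2.9901 = -0.20 / 2.9901 = -0.067
p-value = 0.9469

Since p-value > α = 0.01, we fail to reject H₀.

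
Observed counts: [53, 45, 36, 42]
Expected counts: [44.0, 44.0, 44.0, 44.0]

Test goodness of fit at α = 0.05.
Chi-square goodness of fit test:
H₀: observed counts match expected distribution
H₁: observed counts differ from expected distribution
df = k - 1 = 3
χ² = Σ(O - E)²/E
   = (53 - 44.0)²/44.0 + (45 - 44.0)²/44.0 + (36 - 44.0)²/44.0 + (42 - 44.0)²/44.0
   = 1.841 + 0.023 + 1.455 + 0.091
   = 3.41
p-value = 0.3327

Since p-value > α = 0.05, we fail to reject H₀.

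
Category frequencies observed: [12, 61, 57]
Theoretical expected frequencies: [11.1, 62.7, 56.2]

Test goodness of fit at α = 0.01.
Chi-square goodness of fit test:
H₀: observed counts match expected distribution
H₁: observed counts differ from expected distribution
df = k - 1 = 2
χ² = Σ(O - E)²/E
   = (12 - 11.1)²/11.1 + (61 - 62.7)²/62.7 + (57 - 56.2)²/56.2
   = 0.073 + 0.046 + 0.011
   = 0.13
p-value = 0.9369

Since p-value > α = 0.01, we fail to reject H₀.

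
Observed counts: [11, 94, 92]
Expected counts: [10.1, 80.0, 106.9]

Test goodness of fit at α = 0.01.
Chi-square goodness of fit test:
H₀: observed counts match expected distribution
H₁: observed counts differ from expected distribution
df = k - 1 = 2
χ² = Σ(O - E)²/E
   = (11 - 10.1)²/10.1 + (94 - 80.0)²/80.0 + (92 - 106.9)²/106.9
   = 0.080 + 2.450 + 2.077
   = 4.61
p-value = 0.0999

Since p-value > α = 0.01, we fail to reject H₀.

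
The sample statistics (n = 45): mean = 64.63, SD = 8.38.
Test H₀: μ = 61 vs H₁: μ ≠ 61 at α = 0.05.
One-sample t-test:
H₀: μ = 61
H₁: μ ≠ 61
df = n - 1 = 44
t = (x̄ - μ₀) / (s/√n) = (64.63 - 61) / (8.38/√45) = 2.906
p-value = 0.0057

Since p-value < α = 0.05, we reject H₀.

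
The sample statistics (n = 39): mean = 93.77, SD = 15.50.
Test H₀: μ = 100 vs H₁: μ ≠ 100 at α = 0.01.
One-sample t-test:
H₀: μ = 100
H₁: μ ≠ 100
df = n - 1 = 38
t = (x̄ - μ₀) / (s/√n) = (93.77 - 100) / (15.50/√39) = -2.510
p-value = 0.0164

Since p-value > α = 0.01, we fail to reject H₀.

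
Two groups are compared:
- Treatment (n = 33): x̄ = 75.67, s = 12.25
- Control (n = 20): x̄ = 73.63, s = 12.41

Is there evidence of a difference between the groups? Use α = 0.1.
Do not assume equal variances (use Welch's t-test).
Welch's two-sample t-test:
H₀: μ₁ = μ₂
H₁: μ₁ ≠ μ₂
s₁²/n₁ = 12.25²/33 = 4.5473,  s₂²/n₂ = 12.41²/20 = 7.7004
SE = √(s₁²/n₁ + s₂²/n₂) = √(4.5473 + 7.7004) = 3.4997
df (Welch-Satterthwaite) = (s₁²/n₁ + s₂²/n₂)² / [(s₁²/n₁)²/(n₁-1) + (s₂²/n₂)²/(n₂-1)] ≈ 39.82
t = (x̄₁ - x̄₂) / SE = (75.67 - 73.63) / 3.4997 = 2.04 / 3.4997 = 0.583
p-value = 0.5632

Since p-value > α = 0.1, we fail to reject H₀.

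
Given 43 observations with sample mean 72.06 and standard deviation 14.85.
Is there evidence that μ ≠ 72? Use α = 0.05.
One-sample t-test:
H₀: μ = 72
H₁: μ ≠ 72
df = n - 1 = 42
t = (x̄ - μ₀) / (s/√n) = (72.06 - 72) / (14.85/√43) = 0.026
p-value = 0.9790

Since p-value > α = 0.05, we fail to reject H₀.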